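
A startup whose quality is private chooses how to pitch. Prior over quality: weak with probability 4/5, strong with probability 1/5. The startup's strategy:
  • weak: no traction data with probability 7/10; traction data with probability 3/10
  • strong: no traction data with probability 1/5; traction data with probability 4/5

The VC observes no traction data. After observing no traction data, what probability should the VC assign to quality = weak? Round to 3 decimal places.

P(no traction data) = (4/5)·(7/10) + (1/5)·(1/5) = 3/5
P(weak | no traction data) = ((4/5)·(7/10)) / (3/5) = (14/25) / (3/5) = 14/15

0.933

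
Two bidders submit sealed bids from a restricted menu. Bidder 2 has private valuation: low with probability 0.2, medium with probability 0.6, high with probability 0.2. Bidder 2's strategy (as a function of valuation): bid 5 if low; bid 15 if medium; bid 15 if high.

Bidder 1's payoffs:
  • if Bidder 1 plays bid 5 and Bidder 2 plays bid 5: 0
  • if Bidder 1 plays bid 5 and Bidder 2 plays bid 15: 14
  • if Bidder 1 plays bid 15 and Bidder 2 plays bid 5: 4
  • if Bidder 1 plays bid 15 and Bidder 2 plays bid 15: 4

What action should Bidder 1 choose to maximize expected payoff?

bid 5

E[bid 5] = 0.2·(0) + 0.6·(14) + 0.2·(14) = 11.2
E[bid 15] = 0.2·(4) + 0.6·(4) + 0.2·(4) = 4
Best response: bid 5 (11.2 is the largest).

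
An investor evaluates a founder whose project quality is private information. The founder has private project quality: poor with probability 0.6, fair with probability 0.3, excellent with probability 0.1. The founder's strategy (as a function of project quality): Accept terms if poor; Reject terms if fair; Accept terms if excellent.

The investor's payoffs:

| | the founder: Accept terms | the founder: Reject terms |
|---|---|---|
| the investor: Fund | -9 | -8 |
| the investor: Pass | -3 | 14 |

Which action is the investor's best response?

Pass

E[Fund] = 0.6·(-9) + 0.3·(-8) + 0.1·(-9) = -8.7
E[Pass] = 0.6·(-3) + 0.3·(14) + 0.1·(-3) = 2.1
Best response: Pass (2.1 is the largest).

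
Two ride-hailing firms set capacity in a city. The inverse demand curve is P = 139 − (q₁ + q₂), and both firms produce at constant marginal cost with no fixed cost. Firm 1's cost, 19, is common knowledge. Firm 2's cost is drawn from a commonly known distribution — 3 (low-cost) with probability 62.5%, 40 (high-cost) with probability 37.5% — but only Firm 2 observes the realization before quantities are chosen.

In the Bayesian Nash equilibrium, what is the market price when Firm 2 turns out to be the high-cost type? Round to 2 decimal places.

69.85

Type-c best response for Firm 2: q₂(c) = (139 − c)/2 − q₁/2.
Firm 1 maximizes expected profit; its first-order condition is 139 − 2q₁ − E[q₂] − 19 = 0.
Substituting E[q₂] and solving: E[c₂] = 16.875, so q₁ = (139 − 2·19 + 16.875)/3 = 39.2917.
q₂(high-cost) = 29.8542, so P = 139 − (39.2917 + 29.8542) = 69.8542.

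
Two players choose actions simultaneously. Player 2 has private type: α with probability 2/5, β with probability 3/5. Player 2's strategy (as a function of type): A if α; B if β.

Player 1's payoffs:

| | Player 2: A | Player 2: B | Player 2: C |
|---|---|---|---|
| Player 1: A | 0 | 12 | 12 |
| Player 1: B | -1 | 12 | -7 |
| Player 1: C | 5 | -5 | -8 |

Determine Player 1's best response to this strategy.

A

Compute Player 1's expected payoff for each action, taking the expectation over Player 2's type.
E[A] = 2/5·(0) + 3/5·(12) = 36/5
E[B] = 2/5·(-1) + 3/5·(12) = 34/5
E[C] = 2/5·(5) + 3/5·(-5) = -1
Best response: A (36/5 is the largest).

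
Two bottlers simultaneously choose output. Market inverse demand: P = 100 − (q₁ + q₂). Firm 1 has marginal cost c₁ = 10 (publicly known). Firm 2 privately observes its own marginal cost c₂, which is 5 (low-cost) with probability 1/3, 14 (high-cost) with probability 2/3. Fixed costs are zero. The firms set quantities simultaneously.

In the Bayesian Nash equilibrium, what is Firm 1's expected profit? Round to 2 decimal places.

Type-c best response for Firm 2: q₂(c) = (100 − c)/2 − q₁/2.
Firm 1 maximizes expected profit; its first-order condition is 100 − 2q₁ − E[q₂] − 10 = 0.
Substituting E[q₂] and solving: E[c₂] = 11, so q₁ = (100 − 2·10 + 11)/3 = 30.3333.
E[P] = 100 − (q₁ + E[q₂]) = 40.3333; Firm 1's expected profit = (E[P] − 10)·q₁ = (40.3333 − 10)·30.3333 = 920.111.

920.11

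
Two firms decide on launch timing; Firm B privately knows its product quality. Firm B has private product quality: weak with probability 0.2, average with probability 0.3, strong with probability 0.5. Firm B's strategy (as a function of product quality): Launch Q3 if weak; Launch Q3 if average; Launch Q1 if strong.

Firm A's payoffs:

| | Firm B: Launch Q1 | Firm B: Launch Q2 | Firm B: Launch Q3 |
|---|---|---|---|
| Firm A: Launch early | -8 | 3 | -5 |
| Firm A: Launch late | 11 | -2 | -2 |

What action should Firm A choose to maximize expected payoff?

E[Launch early] = 0.2·(-5) + 0.3·(-5) + 0.5·(-8) = -6.5
E[Launch late] = 0.2·(-2) + 0.3·(-2) + 0.5·(11) = 4.5
Best response: Launch late (4.5 is the largest).

Launch late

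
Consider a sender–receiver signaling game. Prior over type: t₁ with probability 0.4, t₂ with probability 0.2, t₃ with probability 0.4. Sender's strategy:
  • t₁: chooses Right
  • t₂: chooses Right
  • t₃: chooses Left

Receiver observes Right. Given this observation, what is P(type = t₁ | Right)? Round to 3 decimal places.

0.667

P(Right) = 0.4·1 + 0.2·1 + 0.4·0 = 0.6
P(t₁ | Right) = (0.4·1) / 0.6 = 0.4 / 0.6 = 0.666667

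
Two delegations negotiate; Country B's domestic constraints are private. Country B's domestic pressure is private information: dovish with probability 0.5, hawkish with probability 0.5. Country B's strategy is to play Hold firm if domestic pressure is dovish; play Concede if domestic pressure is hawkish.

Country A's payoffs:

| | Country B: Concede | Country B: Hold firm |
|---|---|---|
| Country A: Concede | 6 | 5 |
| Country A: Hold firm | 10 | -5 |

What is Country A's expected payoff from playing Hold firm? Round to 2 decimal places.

2.50

E[Hold firm] = 0.5·(-5) + 0.5·10 = (-2.5) + 5 = 2.5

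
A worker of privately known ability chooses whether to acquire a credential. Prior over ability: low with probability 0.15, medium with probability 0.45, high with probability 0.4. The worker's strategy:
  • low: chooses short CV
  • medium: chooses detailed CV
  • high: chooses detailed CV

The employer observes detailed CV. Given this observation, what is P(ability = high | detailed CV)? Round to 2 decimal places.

Apply Bayes' rule using the sender's strategy as the likelihood.
P(detailed CV) = 0.15·0 + 0.45·1 + 0.4·1 = 0.85
P(high | detailed CV) = (0.4·1) / 0.85 = 0.4 / 0.85 = 0.470588

0.47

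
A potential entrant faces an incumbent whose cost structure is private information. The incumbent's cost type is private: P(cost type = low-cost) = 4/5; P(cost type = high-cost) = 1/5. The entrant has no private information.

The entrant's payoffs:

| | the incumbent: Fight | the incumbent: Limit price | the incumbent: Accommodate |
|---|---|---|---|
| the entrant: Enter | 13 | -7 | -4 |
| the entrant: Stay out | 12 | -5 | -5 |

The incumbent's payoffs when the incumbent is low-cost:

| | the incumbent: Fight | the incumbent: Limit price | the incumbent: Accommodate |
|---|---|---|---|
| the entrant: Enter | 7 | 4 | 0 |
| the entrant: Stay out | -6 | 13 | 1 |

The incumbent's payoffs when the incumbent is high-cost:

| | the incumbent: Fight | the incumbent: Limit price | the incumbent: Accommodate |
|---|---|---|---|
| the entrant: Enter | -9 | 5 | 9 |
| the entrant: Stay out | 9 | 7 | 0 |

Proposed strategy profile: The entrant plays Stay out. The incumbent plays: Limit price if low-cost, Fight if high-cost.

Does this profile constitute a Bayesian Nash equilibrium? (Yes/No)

Yes

A profile is a BNE iff every type of every player is best-responding given beliefs about the other side.
The entrant plays Stay out: E[Stay out] = 4/5·(-5) + 1/5·(12) = -8/5; E[Enter] = -3. Best-responding. ✓
The incumbent (cost type low-cost), facing Stay out: Fight gives -6, Limit price gives 13, Accommodate gives 1. Proposed Limit price is best. ✓
The incumbent (cost type high-cost), facing Stay out: Fight gives 9, Limit price gives 7, Accommodate gives 0. Proposed Fight is best. ✓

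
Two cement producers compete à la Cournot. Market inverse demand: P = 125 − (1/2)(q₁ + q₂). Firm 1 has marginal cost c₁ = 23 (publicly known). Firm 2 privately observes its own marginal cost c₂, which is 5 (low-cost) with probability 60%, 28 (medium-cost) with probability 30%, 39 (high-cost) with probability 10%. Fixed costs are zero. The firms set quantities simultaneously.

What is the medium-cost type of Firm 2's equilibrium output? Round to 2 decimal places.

Firm 2 with cost c maximizes (125 − (1/2)(q₁+q₂) − c)·q₂, giving q₂(c) = (125 − c − (1/2)q₁).
E[c₂] = 0.6·5 + 0.3·28 + 0.1·39 = 15.3
Firm 1's FOC against E[q₂] yields q₁ = (125 − 2·23 + E[c₂])/(3/2) = (125 − 46 + 15.3)/(3/2) = 62.8667.
q₂(medium-cost) = (125 − 28 − (1/2)·62.8667) = 65.5667.

65.57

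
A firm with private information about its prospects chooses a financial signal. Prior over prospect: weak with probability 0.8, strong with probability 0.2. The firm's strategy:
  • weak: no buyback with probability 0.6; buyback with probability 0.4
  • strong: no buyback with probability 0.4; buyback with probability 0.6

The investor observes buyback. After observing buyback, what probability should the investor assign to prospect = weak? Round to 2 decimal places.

0.73

Apply Bayes' rule using the sender's strategy as the likelihood.
P(buyback) = 0.8·0.4 + 0.2·0.6 = 0.44
P(weak | buyback) = (0.8·0.4) / 0.44 = 0.32 / 0.44 = 0.727273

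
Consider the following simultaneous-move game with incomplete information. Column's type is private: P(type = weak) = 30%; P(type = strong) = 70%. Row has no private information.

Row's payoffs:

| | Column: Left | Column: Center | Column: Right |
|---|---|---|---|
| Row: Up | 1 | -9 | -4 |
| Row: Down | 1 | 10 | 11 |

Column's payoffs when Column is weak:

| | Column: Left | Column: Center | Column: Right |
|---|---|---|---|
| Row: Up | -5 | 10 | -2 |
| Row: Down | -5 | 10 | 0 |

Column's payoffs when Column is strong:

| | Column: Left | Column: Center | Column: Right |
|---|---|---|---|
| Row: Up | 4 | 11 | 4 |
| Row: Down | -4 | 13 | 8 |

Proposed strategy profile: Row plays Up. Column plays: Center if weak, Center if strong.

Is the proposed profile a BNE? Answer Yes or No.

No

Row plays Up: E[Up] = 0.3·(-9) + 0.7·(-9) = -9; E[Down] = 10. Not best-responding. ✗
Column (type weak), facing Up: Left gives -5, Center gives 10, Right gives -2. Proposed Center is best. ✓
Column (type strong), facing Up: Left gives 4, Center gives 11, Right gives 4. Proposed Center is best. ✓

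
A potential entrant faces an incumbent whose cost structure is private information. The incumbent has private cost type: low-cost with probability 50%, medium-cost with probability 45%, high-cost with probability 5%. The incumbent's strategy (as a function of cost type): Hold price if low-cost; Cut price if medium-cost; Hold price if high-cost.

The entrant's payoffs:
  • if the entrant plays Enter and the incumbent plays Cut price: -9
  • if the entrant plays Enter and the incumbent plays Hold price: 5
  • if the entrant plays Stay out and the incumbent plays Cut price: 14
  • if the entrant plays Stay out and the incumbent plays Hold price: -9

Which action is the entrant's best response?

Stay out

E[Enter] = 0.5·(5) + 0.45·(-9) + 0.05·(5) = -1.3
E[Stay out] = 0.5·(-9) + 0.45·(14) + 0.05·(-9) = 1.35
Best response: Stay out (1.35 is the largest).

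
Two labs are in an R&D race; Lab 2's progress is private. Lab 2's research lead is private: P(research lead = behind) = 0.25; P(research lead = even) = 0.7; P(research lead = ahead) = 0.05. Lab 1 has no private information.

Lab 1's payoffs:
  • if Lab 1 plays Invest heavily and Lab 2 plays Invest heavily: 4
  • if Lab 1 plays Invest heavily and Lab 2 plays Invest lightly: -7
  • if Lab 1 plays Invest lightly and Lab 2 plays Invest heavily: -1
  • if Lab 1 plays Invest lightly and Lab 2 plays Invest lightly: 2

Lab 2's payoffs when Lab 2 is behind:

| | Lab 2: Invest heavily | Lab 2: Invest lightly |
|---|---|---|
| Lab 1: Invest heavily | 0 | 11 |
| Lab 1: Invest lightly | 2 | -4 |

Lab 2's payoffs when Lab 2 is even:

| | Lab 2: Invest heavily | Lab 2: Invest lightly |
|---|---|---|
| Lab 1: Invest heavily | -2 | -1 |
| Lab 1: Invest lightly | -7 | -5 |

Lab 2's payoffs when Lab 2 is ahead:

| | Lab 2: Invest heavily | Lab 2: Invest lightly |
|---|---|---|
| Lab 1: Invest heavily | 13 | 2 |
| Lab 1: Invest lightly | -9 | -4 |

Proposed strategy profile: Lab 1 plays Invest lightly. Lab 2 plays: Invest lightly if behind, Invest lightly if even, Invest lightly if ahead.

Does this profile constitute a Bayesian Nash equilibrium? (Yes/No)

No

Lab 1 plays Invest lightly: E[Invest lightly] = 0.25·(2) + 0.7·(2) + 0.05·(2) = 2; E[Invest heavily] = -7. Best-responding. ✓
Lab 2 (research lead behind), facing Invest lightly: Invest heavily gives 2, Invest lightly gives -4. Proposed Invest lightly is not best — profitable deviation exists. ✗
Lab 2 (research lead even), facing Invest lightly: Invest heavily gives -7, Invest lightly gives -5. Proposed Invest lightly is best. ✓
Lab 2 (research lead ahead), facing Invest lightly: Invest heavily gives -9, Invest lightly gives -4. Proposed Invest lightly is best. ✓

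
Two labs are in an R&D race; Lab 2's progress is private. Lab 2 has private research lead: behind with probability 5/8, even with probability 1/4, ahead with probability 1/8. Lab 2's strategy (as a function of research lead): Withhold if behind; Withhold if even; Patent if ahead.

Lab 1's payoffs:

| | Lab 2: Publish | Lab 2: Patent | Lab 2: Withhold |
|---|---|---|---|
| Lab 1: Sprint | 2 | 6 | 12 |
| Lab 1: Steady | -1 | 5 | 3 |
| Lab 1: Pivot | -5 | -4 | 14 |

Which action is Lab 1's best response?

Pivot

E[Sprint] = 5/8·(12) + 1/4·(12) + 1/8·(6) = 45/4
E[Steady] = 5/8·(3) + 1/4·(3) + 1/8·(5) = 13/4
E[Pivot] = 5/8·(14) + 1/4·(14) + 1/8·(-4) = 47/4
Best response: Pivot (47/4 is the largest).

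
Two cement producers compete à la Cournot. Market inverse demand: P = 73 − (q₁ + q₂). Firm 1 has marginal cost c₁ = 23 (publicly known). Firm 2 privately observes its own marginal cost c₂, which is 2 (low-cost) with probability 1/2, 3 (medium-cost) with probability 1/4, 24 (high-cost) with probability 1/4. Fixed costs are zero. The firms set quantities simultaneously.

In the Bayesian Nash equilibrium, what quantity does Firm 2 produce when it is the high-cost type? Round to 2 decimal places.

Type-c best response for Firm 2: q₂(c) = (73 − c)/2 − q₁/2.
Firm 1 maximizes expected profit; its first-order condition is 73 − 2q₁ − E[q₂] − 23 = 0.
Substituting E[q₂] and solving: E[c₂] = 7.75, so q₁ = (73 − 2·23 + 7.75)/3 = 11.5833.
q₂(high-cost) = (73 − 24 − 11.5833)/2 = 18.7083.

18.71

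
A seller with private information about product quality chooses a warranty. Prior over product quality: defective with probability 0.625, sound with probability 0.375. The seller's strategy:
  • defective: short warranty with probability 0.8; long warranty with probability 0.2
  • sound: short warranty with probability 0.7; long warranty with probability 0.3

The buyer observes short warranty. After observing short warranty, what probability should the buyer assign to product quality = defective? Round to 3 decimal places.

P(short warranty) = 0.625·0.8 + 0.375·0.7 = 0.7625
P(defective | short warranty) = (0.625·0.8) / 0.7625 = 0.5 / 0.7625 = 0.655738

0.656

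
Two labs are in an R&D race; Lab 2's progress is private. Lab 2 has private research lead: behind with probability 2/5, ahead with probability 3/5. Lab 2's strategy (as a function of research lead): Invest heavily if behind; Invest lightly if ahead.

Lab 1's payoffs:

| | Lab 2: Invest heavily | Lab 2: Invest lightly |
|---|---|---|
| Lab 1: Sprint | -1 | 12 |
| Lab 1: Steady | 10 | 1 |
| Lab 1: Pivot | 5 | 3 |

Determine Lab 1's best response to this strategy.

Sprint

Compute Lab 1's expected payoff for each action, taking the expectation over Lab 2's type.
E[Sprint] = 2/5·(-1) + 3/5·(12) = 34/5
E[Steady] = 2/5·(10) + 3/5·(1) = 23/5
E[Pivot] = 2/5·(5) + 3/5·(3) = 19/5
Best response: Sprint (34/5 is the largest).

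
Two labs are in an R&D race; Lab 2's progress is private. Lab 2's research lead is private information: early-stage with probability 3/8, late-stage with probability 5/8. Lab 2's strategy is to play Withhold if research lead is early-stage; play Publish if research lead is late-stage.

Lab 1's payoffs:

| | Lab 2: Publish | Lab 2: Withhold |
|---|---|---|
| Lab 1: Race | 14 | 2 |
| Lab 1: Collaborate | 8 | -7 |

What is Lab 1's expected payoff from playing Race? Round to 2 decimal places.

E[Race] = 3/8·2 + 5/8·14 = 3/4 + 35/4 = 19/2

9.50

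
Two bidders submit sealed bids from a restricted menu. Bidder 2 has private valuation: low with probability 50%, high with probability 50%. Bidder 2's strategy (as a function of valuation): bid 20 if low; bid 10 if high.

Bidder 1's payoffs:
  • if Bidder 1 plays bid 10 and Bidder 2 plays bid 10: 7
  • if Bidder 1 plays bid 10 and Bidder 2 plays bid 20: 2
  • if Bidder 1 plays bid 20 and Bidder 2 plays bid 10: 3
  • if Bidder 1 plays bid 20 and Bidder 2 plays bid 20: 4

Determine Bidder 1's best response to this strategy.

Compute Bidder 1's expected payoff for each action, taking the expectation over Bidder 2's type.
E[bid 10] = 0.5·(2) + 0.5·(7) = 4.5
E[bid 20] = 0.5·(4) + 0.5·(3) = 3.5
Best response: bid 10 (4.5 is the largest).

bid 10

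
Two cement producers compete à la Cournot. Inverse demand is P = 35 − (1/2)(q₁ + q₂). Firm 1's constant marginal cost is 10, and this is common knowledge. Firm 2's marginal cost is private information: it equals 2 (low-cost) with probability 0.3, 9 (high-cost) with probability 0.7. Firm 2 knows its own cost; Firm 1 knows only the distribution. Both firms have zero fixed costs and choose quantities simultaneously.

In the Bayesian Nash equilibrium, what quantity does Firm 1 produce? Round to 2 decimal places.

Type-c best response for Firm 2: q₂(c) = (35 − c) − q₁/2.
Firm 1 maximizes expected profit; its first-order condition is 35 − q₁ − (1/2)E[q₂] − 10 = 0.
Substituting E[q₂] and solving: E[c₂] = 6.9, so q₁ = (35 − 2·10 + 6.9)/(3/2) = 14.6.

14.60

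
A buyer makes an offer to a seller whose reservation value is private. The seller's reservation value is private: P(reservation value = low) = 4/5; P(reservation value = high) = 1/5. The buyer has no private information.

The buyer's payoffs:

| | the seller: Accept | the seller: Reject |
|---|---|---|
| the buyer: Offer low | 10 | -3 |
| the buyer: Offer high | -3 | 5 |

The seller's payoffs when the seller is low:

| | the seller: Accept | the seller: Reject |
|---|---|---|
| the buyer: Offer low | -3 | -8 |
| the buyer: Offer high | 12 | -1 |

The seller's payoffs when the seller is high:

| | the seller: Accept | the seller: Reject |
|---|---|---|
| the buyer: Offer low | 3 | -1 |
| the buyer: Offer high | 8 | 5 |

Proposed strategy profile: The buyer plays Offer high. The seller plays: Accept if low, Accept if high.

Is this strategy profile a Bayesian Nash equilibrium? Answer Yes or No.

No

A profile is a BNE iff every type of every player is best-responding given beliefs about the other side.
The buyer plays Offer high: E[Offer high] = 4/5·(-3) + 1/5·(-3) = -3; E[Offer low] = 10. Not best-responding. ✗
The seller (reservation value low), facing Offer high: Accept gives 12, Reject gives -1. Proposed Accept is best. ✓
The seller (reservation value high), facing Offer high: Accept gives 8, Reject gives 5. Proposed Accept is best. ✓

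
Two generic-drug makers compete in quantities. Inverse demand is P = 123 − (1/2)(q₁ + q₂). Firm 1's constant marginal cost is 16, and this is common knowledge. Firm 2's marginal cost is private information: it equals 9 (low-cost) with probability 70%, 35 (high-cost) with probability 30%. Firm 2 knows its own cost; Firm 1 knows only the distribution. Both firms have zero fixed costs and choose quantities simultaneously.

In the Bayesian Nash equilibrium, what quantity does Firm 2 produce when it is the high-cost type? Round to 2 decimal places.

52.07

Type-c best response for Firm 2: q₂(c) = (123 − c) − q₁/2.
Firm 1 maximizes expected profit; its first-order condition is 123 − q₁ − (1/2)E[q₂] − 16 = 0.
Substituting E[q₂] and solving: E[c₂] = 16.8, so q₁ = (123 − 2·16 + 16.8)/(3/2) = 71.8667.
q₂(high-cost) = (123 − 35 − (1/2)·71.8667) = 52.0667.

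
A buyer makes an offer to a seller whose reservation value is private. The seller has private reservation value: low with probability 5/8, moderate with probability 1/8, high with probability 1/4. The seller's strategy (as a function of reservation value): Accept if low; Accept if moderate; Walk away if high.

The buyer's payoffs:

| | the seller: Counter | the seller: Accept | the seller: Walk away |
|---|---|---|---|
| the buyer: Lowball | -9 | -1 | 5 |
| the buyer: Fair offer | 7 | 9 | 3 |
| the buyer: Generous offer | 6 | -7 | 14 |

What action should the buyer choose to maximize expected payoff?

Fair offer

Compute the buyer's expected payoff for each action, taking the expectation over the seller's type.
E[Lowball] = 5/8·(-1) + 1/8·(-1) + 1/4·(5) = 1/2
E[Fair offer] = 5/8·(9) + 1/8·(9) + 1/4·(3) = 15/2
E[Generous offer] = 5/8·(-7) + 1/8·(-7) + 1/4·(14) = -7/4
Best response: Fair offer (15/2 is the largest).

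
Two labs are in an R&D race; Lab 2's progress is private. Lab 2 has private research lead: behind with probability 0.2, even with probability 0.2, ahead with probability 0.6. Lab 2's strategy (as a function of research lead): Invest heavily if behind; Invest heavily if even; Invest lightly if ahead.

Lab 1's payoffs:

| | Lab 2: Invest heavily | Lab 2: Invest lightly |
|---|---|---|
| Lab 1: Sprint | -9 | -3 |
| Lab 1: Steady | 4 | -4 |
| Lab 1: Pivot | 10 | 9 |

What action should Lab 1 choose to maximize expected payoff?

Compute Lab 1's expected payoff for each action, taking the expectation over Lab 2's type.
E[Sprint] = 0.2·(-9) + 0.2·(-9) + 0.6·(-3) = -5.4
E[Steady] = 0.2·(4) + 0.2·(4) + 0.6·(-4) = -0.8
E[Pivot] = 0.2·(10) + 0.2·(10) + 0.6·(9) = 9.4
Best response: Pivot (9.4 is the largest).

Pivot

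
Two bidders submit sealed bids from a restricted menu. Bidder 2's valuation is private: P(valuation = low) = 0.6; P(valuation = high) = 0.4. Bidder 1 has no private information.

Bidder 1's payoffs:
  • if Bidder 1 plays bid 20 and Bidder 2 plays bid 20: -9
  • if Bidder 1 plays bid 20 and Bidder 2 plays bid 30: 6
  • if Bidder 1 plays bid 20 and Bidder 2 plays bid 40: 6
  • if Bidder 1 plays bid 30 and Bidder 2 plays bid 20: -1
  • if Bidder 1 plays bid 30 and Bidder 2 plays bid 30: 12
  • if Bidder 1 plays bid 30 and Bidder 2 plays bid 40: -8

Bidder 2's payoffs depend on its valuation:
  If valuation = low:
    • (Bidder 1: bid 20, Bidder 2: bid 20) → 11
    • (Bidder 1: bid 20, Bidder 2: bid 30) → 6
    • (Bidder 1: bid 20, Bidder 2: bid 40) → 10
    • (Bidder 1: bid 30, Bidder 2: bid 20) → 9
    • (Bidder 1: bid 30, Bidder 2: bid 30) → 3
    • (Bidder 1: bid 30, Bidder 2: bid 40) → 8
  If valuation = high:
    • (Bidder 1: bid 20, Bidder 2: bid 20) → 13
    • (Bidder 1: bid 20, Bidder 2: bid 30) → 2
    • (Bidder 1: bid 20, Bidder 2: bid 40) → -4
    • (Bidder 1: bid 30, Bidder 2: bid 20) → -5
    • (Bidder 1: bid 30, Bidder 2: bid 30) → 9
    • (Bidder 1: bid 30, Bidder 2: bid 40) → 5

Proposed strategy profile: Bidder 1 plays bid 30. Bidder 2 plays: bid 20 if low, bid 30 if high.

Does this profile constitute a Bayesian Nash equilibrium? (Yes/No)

Yes

Bidder 1 plays bid 30: E[bid 30] = 0.6·(-1) + 0.4·(12) = 4.2; E[bid 20] = -3. Best-responding. ✓
Bidder 2 (valuation low), facing bid 30: bid 20 gives 9, bid 30 gives 3, bid 40 gives 8. Proposed bid 20 is best. ✓
Bidder 2 (valuation high), facing bid 30: bid 20 gives -5, bid 30 gives 9, bid 40 gives 5. Proposed bid 30 is best. ✓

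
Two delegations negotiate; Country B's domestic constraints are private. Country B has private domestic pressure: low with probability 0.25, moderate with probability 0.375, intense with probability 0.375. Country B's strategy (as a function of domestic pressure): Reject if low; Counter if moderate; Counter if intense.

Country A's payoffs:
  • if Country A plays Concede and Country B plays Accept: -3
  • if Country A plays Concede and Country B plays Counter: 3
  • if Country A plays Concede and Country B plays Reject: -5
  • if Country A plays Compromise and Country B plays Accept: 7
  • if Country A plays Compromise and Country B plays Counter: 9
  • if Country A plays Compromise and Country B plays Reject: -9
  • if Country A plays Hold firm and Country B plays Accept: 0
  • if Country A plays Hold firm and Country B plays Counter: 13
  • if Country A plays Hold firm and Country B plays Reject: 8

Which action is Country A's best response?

E[Concede] = 0.25·(-5) + 0.375·(3) + 0.375·(3) = 1
E[Compromise] = 0.25·(-9) + 0.375·(9) + 0.375·(9) = 4.5
E[Hold firm] = 0.25·(8) + 0.375·(13) + 0.375·(13) = 11.75
Best response: Hold firm (11.75 is the largest).

Hold firm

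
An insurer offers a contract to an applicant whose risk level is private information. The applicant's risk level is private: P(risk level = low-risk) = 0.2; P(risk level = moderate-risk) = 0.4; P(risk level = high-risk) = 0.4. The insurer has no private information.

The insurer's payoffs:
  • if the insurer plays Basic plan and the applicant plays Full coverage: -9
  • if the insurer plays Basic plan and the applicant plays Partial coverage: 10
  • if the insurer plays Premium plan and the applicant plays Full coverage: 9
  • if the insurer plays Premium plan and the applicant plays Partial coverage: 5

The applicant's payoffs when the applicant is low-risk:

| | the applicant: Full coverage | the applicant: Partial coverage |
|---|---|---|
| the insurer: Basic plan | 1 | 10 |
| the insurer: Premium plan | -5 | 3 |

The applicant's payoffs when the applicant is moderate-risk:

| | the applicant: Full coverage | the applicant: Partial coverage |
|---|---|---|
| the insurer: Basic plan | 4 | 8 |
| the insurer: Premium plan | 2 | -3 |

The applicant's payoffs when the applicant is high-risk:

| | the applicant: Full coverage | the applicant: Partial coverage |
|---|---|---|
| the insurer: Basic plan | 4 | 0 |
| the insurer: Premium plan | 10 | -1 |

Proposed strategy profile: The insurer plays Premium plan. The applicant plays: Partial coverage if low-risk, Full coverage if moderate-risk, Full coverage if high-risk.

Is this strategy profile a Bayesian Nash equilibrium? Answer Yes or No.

Yes

The insurer plays Premium plan: E[Premium plan] = 0.2·(5) + 0.4·(9) + 0.4·(9) = 8.2; E[Basic plan] = -5.2. Best-responding. ✓
The applicant (risk level low-risk), facing Premium plan: Full coverage gives -5, Partial coverage gives 3. Proposed Partial coverage is best. ✓
The applicant (risk level moderate-risk), facing Premium plan: Full coverage gives 2, Partial coverage gives -3. Proposed Full coverage is best. ✓
The applicant (risk level high-risk), facing Premium plan: Full coverage gives 10, Partial coverage gives -1. Proposed Full coverage is best. ✓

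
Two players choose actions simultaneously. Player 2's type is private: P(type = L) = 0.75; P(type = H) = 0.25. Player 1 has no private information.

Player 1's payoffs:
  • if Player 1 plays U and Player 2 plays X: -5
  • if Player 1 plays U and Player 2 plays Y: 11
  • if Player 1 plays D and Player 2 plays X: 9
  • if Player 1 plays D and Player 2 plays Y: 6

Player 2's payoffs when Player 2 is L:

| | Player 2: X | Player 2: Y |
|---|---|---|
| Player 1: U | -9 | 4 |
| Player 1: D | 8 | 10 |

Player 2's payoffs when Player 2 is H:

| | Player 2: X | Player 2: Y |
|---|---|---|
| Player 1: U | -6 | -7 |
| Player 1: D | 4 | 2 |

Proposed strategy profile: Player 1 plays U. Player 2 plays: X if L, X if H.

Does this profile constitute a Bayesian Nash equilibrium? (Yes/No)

A profile is a BNE iff every type of every player is best-responding given beliefs about the other side.
Player 1 plays U: E[U] = 0.75·(-5) + 0.25·(-5) = -5; E[D] = 9. Not best-responding. ✗
Player 2 (type L), facing U: X gives -9, Y gives 4. Proposed X is not best — profitable deviation exists. ✗
Player 2 (type H), facing U: X gives -6, Y gives -7. Proposed X is best. ✓

No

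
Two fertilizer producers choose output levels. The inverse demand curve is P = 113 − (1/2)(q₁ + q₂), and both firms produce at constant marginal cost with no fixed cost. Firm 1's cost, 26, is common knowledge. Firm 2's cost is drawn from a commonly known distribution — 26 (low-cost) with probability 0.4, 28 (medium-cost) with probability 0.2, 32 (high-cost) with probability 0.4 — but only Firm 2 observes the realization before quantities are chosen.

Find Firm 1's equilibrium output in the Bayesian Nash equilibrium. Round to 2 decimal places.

Each type of Firm 2 best-responds to q₁; Firm 1 best-responds to the expected q₂ over Firm 2's types.
Firm 2 with cost c maximizes (113 − (1/2)(q₁+q₂) − c)·q₂, giving q₂(c) = (113 − c − (1/2)q₁).
E[c₂] = 0.4·26 + 0.2·28 + 0.4·32 = 28.8
Firm 1's FOC against E[q₂] yields q₁ = (113 − 2·26 + E[c₂])/(3/2) = (113 − 52 + 28.8)/(3/2) = 59.8667.

59.87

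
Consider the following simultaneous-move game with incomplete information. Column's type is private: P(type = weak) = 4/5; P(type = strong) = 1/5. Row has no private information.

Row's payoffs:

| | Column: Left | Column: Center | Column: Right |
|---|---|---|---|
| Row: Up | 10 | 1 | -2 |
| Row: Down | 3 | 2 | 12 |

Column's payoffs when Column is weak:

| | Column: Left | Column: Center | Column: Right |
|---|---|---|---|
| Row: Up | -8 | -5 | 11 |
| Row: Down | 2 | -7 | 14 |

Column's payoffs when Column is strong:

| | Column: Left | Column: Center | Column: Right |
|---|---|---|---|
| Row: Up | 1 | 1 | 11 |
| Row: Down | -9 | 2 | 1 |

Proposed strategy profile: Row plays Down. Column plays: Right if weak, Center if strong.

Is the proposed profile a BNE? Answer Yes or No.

Row plays Down: E[Down] = 4/5·(12) + 1/5·(2) = 10; E[Up] = -7/5. Best-responding. ✓
Column (type weak), facing Down: Left gives 2, Center gives -7, Right gives 14. Proposed Right is best. ✓
Column (type strong), facing Down: Left gives -9, Center gives 2, Right gives 1. Proposed Center is best. ✓

Yes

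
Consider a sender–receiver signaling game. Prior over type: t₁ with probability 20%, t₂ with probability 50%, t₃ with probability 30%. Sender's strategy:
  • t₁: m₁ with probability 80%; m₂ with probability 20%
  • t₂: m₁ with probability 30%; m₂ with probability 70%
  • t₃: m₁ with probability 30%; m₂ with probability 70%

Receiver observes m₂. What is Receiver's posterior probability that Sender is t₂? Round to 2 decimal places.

0.58

P(m₂) = 0.2·0.2 + 0.5·0.7 + 0.3·0.7 = 0.6
P(t₂ | m₂) = (0.5·0.7) / 0.6 = 0.35 / 0.6 = 0.583333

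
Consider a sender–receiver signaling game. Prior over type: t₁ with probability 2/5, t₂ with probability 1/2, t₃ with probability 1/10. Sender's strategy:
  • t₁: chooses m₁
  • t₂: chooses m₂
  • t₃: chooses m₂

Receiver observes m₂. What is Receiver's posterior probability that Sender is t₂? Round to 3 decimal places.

0.833

P(m₂) = (2/5)·0 + (1/2)·1 + (1/10)·1 = 3/5
P(t₂ | m₂) = ((1/2)·1) / (3/5) = (1/2) / (3/5) = 5/6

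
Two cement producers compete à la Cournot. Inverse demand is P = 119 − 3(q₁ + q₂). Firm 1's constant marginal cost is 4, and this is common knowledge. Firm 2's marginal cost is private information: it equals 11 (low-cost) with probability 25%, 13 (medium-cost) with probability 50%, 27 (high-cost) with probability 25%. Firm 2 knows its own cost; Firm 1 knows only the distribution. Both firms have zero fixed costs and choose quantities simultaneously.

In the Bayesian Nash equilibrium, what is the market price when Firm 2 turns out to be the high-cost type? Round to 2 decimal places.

Firm 2 with cost c maximizes (119 − 3(q₁+q₂) − c)·q₂, giving q₂(c) = (119 − c − 3q₁)/6.
E[c₂] = 0.25·11 + 0.5·13 + 0.25·27 = 16
Firm 1's FOC against E[q₂] yields q₁ = (119 − 2·4 + E[c₂])/9 = (119 − 8 + 16)/9 = 14.1111.
q₂(high-cost) = 8.27778, so P = 119 − 3·(14.1111 + 8.27778) = 51.8333.

51.83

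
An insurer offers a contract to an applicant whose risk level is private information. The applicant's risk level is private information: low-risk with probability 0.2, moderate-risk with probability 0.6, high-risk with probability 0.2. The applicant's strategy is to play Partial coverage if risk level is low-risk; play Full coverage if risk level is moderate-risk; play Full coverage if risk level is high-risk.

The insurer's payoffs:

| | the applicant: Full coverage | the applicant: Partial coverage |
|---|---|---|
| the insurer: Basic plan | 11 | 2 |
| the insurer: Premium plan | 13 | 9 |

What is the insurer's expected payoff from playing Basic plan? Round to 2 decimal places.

9.20

E[Basic plan] = 0.2·2 + 0.6·11 + 0.2·11 = 0.4 + 6.6 + 2.2 = 9.2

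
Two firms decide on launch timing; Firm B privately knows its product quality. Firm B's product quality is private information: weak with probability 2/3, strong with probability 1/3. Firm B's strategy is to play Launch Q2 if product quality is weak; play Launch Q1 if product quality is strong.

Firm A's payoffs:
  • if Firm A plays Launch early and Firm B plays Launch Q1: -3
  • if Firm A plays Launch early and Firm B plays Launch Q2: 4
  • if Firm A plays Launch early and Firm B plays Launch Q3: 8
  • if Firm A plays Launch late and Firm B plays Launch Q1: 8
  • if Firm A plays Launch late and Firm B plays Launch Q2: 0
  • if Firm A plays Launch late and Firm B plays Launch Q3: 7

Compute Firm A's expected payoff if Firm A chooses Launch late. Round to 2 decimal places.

2.67

Take the expectation over Firm B's product quality, weighting each type's action by its prior probability.
E[Launch late] = 2/3·0 + 1/3·8 = 0 + 8/3 = 8/3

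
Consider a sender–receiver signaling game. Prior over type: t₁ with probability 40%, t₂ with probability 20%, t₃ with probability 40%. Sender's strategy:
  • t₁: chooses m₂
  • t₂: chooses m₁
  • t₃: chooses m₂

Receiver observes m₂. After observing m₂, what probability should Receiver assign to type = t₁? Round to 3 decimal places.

Apply Bayes' rule using the sender's strategy as the likelihood.
P(m₂) = 0.4·1 + 0.2·0 + 0.4·1 = 0.8
P(t₁ | m₂) = (0.4·1) / 0.8 = 0.4 / 0.8 = 0.5

0.500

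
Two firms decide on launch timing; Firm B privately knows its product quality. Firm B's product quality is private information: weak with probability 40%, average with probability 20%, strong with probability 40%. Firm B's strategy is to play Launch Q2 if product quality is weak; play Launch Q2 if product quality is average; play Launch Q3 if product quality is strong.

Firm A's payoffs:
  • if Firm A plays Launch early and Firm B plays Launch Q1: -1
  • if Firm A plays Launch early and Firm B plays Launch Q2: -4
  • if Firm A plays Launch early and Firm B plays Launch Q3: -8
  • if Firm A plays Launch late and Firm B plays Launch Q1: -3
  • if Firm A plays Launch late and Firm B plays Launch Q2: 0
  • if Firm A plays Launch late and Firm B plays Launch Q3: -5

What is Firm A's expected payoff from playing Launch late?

-2

E[Launch late] = 0.4·0 + 0.2·0 + 0.4·(-5) = 0 + 0 + (-2) = -2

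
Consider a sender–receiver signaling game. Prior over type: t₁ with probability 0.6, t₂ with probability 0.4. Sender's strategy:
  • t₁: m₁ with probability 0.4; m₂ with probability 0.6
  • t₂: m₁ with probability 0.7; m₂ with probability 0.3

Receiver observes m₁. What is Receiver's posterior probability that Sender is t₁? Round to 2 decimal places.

Apply Bayes' rule using the sender's strategy as the likelihood.
P(m₁) = 0.6·0.4 + 0.4·0.7 = 0.52
P(t₁ | m₁) = (0.6·0.4) / 0.52 = 0.24 / 0.52 = 0.461538

0.46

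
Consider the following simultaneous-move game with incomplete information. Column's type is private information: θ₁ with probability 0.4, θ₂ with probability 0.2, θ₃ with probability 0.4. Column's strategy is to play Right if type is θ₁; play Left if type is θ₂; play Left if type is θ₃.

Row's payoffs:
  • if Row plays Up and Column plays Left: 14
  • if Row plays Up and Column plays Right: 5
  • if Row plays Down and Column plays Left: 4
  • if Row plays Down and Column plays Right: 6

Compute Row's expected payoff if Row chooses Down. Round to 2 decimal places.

4.80

E[Down] = 0.4·6 + 0.2·4 + 0.4·4 = 2.4 + 0.8 + 1.6 = 4.8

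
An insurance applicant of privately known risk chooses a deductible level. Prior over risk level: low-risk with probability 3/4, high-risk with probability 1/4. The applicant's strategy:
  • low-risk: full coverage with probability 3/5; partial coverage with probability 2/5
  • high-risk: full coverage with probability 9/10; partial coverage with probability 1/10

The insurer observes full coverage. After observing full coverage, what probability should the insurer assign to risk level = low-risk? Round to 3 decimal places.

0.667

P(full coverage) = (3/4)·(3/5) + (1/4)·(9/10) = 27/40
P(low-risk | full coverage) = ((3/4)·(3/5)) / (27/40) = (9/20) / (27/40) = 2/3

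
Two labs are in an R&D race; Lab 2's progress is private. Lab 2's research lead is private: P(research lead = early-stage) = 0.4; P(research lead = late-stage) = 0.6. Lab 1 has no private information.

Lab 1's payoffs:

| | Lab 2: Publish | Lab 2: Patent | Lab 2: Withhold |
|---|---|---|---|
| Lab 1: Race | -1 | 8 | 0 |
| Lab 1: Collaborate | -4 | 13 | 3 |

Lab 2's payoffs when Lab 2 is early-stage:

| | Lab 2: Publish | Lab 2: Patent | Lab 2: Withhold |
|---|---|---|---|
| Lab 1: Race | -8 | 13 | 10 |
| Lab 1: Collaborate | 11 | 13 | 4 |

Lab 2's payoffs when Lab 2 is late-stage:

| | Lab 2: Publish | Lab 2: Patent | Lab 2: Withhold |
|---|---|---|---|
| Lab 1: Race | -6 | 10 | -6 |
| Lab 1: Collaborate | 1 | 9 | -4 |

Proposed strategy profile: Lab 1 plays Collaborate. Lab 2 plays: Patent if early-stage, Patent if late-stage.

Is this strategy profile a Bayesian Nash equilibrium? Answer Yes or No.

Yes

Lab 1 plays Collaborate: E[Collaborate] = 0.4·(13) + 0.6·(13) = 13; E[Race] = 8. Best-responding. ✓
Lab 2 (research lead early-stage), facing Collaborate: Publish gives 11, Patent gives 13, Withhold gives 4. Proposed Patent is best. ✓
Lab 2 (research lead late-stage), facing Collaborate: Publish gives 1, Patent gives 9, Withhold gives -4. Proposed Patent is best. ✓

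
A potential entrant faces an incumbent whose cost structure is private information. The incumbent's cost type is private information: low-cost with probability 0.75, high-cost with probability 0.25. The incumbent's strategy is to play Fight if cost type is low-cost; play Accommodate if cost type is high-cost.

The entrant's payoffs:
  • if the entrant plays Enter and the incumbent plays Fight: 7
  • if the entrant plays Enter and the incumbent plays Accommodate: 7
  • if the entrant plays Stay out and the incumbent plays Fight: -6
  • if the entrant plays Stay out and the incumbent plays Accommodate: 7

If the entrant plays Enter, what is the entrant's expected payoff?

Take the expectation over the incumbent's cost type, weighting each type's action by its prior probability.
E[Enter] = 0.75·7 + 0.25·7 = 5.25 + 1.75 = 7

7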